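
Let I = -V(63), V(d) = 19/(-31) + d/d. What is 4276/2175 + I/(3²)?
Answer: 129656/67425 ≈ 1.9230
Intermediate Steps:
V(d) = 12/31 (V(d) = 19*(-1/31) + 1 = -19/31 + 1 = 12/31)
I = -12/31 (I = -1*12/31 = -12/31 ≈ -0.38710)
4276/2175 + I/(3²) = 4276/2175 - 12/(31*(3²)) = 4276*(1/2175) - 12/31/9 = 4276/2175 - 12/31*⅑ = 4276/2175 - 4/93 = 129656/67425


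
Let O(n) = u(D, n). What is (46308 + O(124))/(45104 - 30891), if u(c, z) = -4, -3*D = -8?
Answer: 46304/14213 ≈ 3.2579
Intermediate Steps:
D = 8/3 (D = -⅓*(-8) = 8/3 ≈ 2.6667)
O(n) = -4
(46308 + O(124))/(45104 - 30891) = (46308 - 4)/(45104 - 30891) = 46304/14213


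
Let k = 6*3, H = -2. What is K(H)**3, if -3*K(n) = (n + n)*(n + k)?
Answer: 262144/27 ≈ 9709.0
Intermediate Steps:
k = 18
K(n) = -2*n*(18 + n)/3 (K(n) = -(n + n)*(n + 18)/3 = -2*n*(18 + n)/3)
K(H)**3 = (-2/3*(-2)*(18 - 2))**3 = (-2/3*(-2)*16)**3 = (64/3)**3 = 262144/27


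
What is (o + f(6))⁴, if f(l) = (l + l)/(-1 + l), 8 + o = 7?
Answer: 2401/625 ≈ 3.8416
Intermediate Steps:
o = -1 (o = -8 + 7 = -1)
f(l) = 2*l/(-1 + l) (f(l) = (2*l)/(-1 + l) = 2*l/(-1 + l))
(o + f(6))⁴ = (-1 + 2*6/(-1 + 6))⁴ = (-1 + 2*6/5)⁴ = (-1 + 2*6*(⅕))⁴ = (-1 + 12/5)⁴ = (7/5)⁴ = 2401/625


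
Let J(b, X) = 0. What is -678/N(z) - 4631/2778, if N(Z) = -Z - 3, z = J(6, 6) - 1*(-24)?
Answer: 195383/8334 ≈ 23.444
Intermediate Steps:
z = 24 (z = 0 - 1*(-24) = 0 + 24 = 24)
N(Z) = -3 - Z
-678/N(z) - 4631/2778 = -678/(-3 - 1*24) - 4631/2778 = -678/(-3 - 24) - 4631*1/2778 = -678/(-27) - 4631/2778 = -678*(-1/27) - 4631/2778 = 226/9 - 4631/2778 = 195383/8334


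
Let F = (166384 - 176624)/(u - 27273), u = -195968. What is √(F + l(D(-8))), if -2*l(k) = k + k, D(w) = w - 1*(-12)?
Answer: 2*I*√49265047121/223241 ≈ 1.9885*I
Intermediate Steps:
D(w) = 12 + w (D(w) = w + 12 = 12 + w)
l(k) = -k (l(k) = -(k + k)/2 = -k)
F = 10240/223241 (F = (166384 - 176624)/(-195968 - 27273) = -10240/(-223241) = -10240*(-1/223241) = 10240/223241 ≈ 0.045870)
√(F + l(D(-8))) = √(10240/223241 - (12 - 8)) = √(10240/223241 - 1*4) = √(10240/223241 - 4) = √(-882724/223241) = 2*I*√49265047121/223241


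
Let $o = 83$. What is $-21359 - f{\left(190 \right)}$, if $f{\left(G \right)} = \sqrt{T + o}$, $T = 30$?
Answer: $-21359 - \sqrt{113} \approx -21370.0$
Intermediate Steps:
$f{\left(G \right)} = \sqrt{113}$ ($f{\left(G \right)} = \sqrt{30 + 83} = \sqrt{113}$)
$-21359 - f{\left(190 \right)} = -21359 - \sqrt{113}$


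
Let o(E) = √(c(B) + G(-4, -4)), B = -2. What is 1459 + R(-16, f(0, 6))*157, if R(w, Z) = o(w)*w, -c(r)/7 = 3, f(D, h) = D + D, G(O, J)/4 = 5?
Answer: 1459 - 2512*I ≈ 1459.0 - 2512.0*I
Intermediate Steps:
G(O, J) = 20 (G(O, J) = 4*5 = 20)
f(D, h) = 2*D
c(r) = -21 (c(r) = -7*3 = -21)
o(E) = I (o(E) = √(-21 + 20) = √(-1) = I)
R(w, Z) = I*w
1459 + R(-16, f(0, 6))*157 = 1459 + (I*(-16))*157 = 1459 - 16*I*157 = 1459 - 2512*I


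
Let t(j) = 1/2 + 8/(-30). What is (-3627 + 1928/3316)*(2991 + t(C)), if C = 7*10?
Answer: -269776432837/24870 ≈ -1.0847e+7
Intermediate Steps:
C = 70
t(j) = 7/30 (t(j) = 1*(½) + 8*(-1/30) = ½ - 4/15 = 7/30)
(-3627 + 1928/3316)*(2991 + t(C)) = (-3627 + 1928/3316)*(2991 + 7/30) = (-3627 + 1928*(1/3316))*(89737/30) = (-3627 + 482/829)*(89737/30) = -3006301/829*89737/30 = -269776432837/24870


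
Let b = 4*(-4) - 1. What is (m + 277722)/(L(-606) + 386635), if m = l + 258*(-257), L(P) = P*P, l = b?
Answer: 211399/753871 ≈ 0.28042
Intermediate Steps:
b = -17 (b = -16 - 1 = -17)
l = -17
L(P) = P²
m = -66323 (m = -17 + 258*(-257) = -17 - 66306 = -66323)
(m + 277722)/(L(-606) + 386635) = (-66323 + 277722)/((-606)² + 386635) = 211399/(367236 + 386635) = 211399/753871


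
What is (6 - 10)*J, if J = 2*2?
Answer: -16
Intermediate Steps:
J = 4
(6 - 10)*J = (6 - 10)*4 = -4*4 = -16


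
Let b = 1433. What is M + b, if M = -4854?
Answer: -3421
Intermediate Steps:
M + b = -4854 + 1433 = -3421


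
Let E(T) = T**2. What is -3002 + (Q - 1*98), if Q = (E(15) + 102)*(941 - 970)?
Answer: -12583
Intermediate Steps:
Q = -9483 (Q = (15**2 + 102)*(941 - 970) = (225 + 102)*(-29) = 327*(-29) = -9483)
-3002 + (Q - 1*98) = -3002 + (-9483 - 1*98) = -3002 + (-9483 - 98) = -3002 - 9581 = -12583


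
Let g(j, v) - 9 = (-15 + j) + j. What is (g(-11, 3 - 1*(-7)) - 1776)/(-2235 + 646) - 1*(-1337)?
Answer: 2126297/1589 ≈ 1338.1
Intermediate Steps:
g(j, v) = -6 + 2*j (g(j, v) = 9 + ((-15 + j) + j) = 9 + (-15 + 2*j) = -6 + 2*j)
(g(-11, 3 - 1*(-7)) - 1776)/(-2235 + 646) - 1*(-1337) = ((-6 + 2*(-11)) - 1776)/(-2235 + 646) - 1*(-1337) = ((-6 - 22) - 1776)/(-1589) + 1337 = (-28 - 1776)*(-1/1589) + 1337 = -1804*(-1/1589) + 1337 = 1804/1589 + 1337 = 2126297/1589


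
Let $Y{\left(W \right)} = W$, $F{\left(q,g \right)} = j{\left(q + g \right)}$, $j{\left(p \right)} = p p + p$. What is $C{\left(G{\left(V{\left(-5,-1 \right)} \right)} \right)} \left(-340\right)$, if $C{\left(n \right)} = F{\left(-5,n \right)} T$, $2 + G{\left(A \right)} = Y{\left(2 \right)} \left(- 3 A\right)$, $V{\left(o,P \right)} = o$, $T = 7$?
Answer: $-1313760$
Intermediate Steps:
$j{\left(p \right)} = p + p^{2}$ ($j{\left(p \right)} = p^{2} + p = p + p^{2}$)
$F{\left(q,g \right)} = \left(g + q\right) \left(1 + g + q\right)$ ($F{\left(q,g \right)} = \left(q + g\right) \left(1 + \left(q + g\right)\right) = \left(g + q\right) \left(1 + \left(g + q\right)\right) = \left(g + q\right) \left(1 + g + q\right)$)
$G{\left(A \right)} = -2 - 6 A$ ($G{\left(A \right)} = -2 + 2 \left(- 3 A\right) = -2 - 6 A$)
$C{\left(n \right)} = 7 \left(-5 + n\right) \left(-4 + n\right)$ ($C{\left(n \right)} = \left(n - 5\right) \left(1 + n - 5\right) 7 = \left(-5 + n\right) \left(-4 + n\right) 7 = 7 \left(-5 + n\right) \left(-4 + n\right)$)
$C{\left(G{\left(V{\left(-5,-1 \right)} \right)} \right)} \left(-340\right) = 7 \left(-5 - -28\right) \left(-4 - -28\right) \left(-340\right) = 7 \left(-5 + \left(-2 + 30\right)\right) \left(-4 + \left(-2 + 30\right)\right) \left(-340\right) = 7 \left(-5 + 28\right) \left(-4 + 28\right) \left(-340\right) = 7 \cdot 23 \cdot 24 \left(-340\right) = 3864 \left(-340\right) = -1313760$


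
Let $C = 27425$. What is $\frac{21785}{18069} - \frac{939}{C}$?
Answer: $\frac{580486834}{495542325} \approx 1.1714$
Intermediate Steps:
$\frac{21785}{18069} - \frac{939}{C} = \frac{21785}{18069} - \frac{939}{27425} = \frac{580486834}{495542325}$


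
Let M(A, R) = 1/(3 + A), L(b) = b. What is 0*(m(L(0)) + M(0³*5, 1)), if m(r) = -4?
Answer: 0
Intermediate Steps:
0*(m(L(0)) + M(0³*5, 1)) = 0*(-4 + 1/(3 + 0³*5)) = 0*(-4 + 1/(3 + 0*5)) = 0*(-4 + 1/(3 + 0)) = 0*(-4 + 1/3) = 0*(-4 + ⅓) = 0*(-11/3) = 0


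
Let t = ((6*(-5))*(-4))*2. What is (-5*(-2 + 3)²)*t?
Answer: -1200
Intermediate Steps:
t = 240 (t = -30*(-4)*2 = 120*2 = 240)
(-5*(-2 + 3)²)*t = -5*(-2 + 3)²*240 = -5*1²*240 = -5*1*240 = -5*240 = -1200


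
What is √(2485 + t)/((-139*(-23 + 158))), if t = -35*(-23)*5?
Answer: -√6510/18765 ≈ -0.0042997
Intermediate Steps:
t = 4025 (t = 805*5 = 4025)
√(2485 + t)/((-139*(-23 + 158))) = √(2485 + 4025)/((-139*(-23 + 158))) = √6510/((-139*135)) = √6510/(-18765) = √6510*(-1/18765) = -√6510/18765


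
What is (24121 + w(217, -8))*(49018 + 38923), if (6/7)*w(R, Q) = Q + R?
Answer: 12856006849/6 ≈ 2.1427e+9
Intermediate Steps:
w(R, Q) = 7*Q/6 + 7*R/6 (w(R, Q) = 7*(Q + R)/6 = 7*Q/6 + 7*R/6)
(24121 + w(217, -8))*(49018 + 38923) = (24121 + ((7/6)*(-8) + (7/6)*217))*(49018 + 38923) = (24121 + (-28/3 + 1519/6))*87941 = (24121 + 1463/6)*87941 = (146189/6)*87941 = 12856006849/6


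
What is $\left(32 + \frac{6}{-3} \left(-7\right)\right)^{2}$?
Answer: $2116$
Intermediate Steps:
$\left(32 + \frac{6}{-3} \left(-7\right)\right)^{2} = \left(32 + 6 \left(- \frac{1}{3}\right) \left(-7\right)\right)^{2} = \left(32 - -14\right)^{2} = \left(32 + 14\right)^{2} = 46^{2} = 2116$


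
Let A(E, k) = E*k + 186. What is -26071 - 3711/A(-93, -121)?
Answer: -99409960/3813 ≈ -26071.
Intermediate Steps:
A(E, k) = 186 + E*k
-26071 - 3711/A(-93, -121) = -26071 - 3711/(186 - 93*(-121)) = -26071 - 3711/(186 + 11253) = -26071 - 3711/11439 = -26071 - 1*1237/3813 = -26071 - 1237/3813 = -99409960/3813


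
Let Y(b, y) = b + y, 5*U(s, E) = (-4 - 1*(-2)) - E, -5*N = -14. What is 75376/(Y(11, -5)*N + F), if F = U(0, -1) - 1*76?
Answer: -376880/297 ≈ -1269.0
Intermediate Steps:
N = 14/5 (N = -1/5*(-14) = 14/5 ≈ 2.8000)
U(s, E) = -2/5 - E/5 (U(s, E) = ((-4 - 1*(-2)) - E)/5 = ((-4 + 2) - E)/5 = (-2 - E)/5 = -2/5 - E/5)
F = -381/5 (F = (-2/5 - 1/5*(-1)) - 1*76 = (-2/5 + 1/5) - 76 = -1/5 - 76 = -381/5 ≈ -76.200)
75376/(Y(11, -5)*N + F) = 75376/((11 - 5)*(14/5) - 381/5) = 75376/(6*(14/5) - 381/5) = 75376/(84/5 - 381/5) = 75376/(-297/5) = 75376*(-5/297) = -376880/297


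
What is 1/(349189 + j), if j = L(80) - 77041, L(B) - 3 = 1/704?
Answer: 704/191594305 ≈ 3.6744e-6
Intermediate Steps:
L(B) = 2113/704 (L(B) = 3 + 1/704 = 2113/704)
j = -54234751/704 (j = 2113/704 - 77041 = -54234751/704 ≈ -77038.)
1/(349189 + j) = 1/(349189 - 54234751/704) = 1/(191594305/704) = 704/191594305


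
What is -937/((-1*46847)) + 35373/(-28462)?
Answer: -1630450037/1333359314 ≈ -1.2228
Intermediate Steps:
-937/((-1*46847)) + 35373/(-28462) = -937/(-46847) + 35373*(-1/28462) = -937*(-1/46847) - 35373/28462 = 937/46847 - 35373/28462 = -1630450037/1333359314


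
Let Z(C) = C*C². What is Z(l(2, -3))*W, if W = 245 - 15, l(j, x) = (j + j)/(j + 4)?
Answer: 1840/27 ≈ 68.148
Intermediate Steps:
l(j, x) = 2*j/(4 + j) (l(j, x) = (2*j)/(4 + j) = 2*j/(4 + j))
Z(C) = C³
W = 230
Z(l(2, -3))*W = (2*2/(4 + 2))³*230 = (2*2/6)³*230 = (2*2*(⅙))³*230 = (⅔)³*230 = (8/27)*230 = 1840/27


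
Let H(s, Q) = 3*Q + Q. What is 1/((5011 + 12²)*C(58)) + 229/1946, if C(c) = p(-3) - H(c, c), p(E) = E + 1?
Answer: 69058471/586850355 ≈ 0.11768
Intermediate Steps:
H(s, Q) = 4*Q
p(E) = 1 + E
C(c) = -2 - 4*c (C(c) = (1 - 3) - 4*c = -2 - 4*c)
1/((5011 + 12²)*C(58)) + 229/1946 = 1/((5011 + 12²)*(-2 - 4*58)) + 229/1946 = 1/((5011 + 144)*(-2 - 232)) + 229*(1/1946) = 1/(5155*(-234)) + 229/1946 = (1/5155)*(-1/234) + 229/1946 = -1/1206270 + 229/1946 = 69058471/586850355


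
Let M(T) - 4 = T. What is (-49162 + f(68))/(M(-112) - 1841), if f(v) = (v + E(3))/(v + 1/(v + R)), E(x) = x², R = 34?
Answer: 48718420/1931459 ≈ 25.224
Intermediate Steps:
M(T) = 4 + T
f(v) = (9 + v)/(v + 1/(34 + v)) (f(v) = (v + 3²)/(v + 1/(v + 34)) = (v + 9)/(v + 1/(34 + v)) = (9 + v)/(v + 1/(34 + v)))
(-49162 + f(68))/(M(-112) - 1841) = (-49162 + (306 + 68² + 43*68)/(1 + 68² + 34*68))/((4 - 112) - 1841) = (-49162 + (306 + 4624 + 2924)/(1 + 4624 + 2312))/(-108 - 1841) = (-49162 + 7854/6937)/(-1949) = (-49162 + (1/6937)*7854)*(-1/1949) = (-49162 + 1122/991)*(-1/1949) = -48718420/991*(-1/1949) = 48718420/1931459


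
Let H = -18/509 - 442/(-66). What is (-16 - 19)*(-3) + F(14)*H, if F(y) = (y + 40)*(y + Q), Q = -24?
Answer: -19553205/5599 ≈ -3492.3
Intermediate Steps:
F(y) = (-24 + y)*(40 + y) (F(y) = (y + 40)*(y - 24) = (40 + y)*(-24 + y) = (-24 + y)*(40 + y))
H = 111895/16797 (H = -18*1/509 - 442*(-1/66) = -18/509 + 221/33 = 111895/16797 ≈ 6.6616)
(-16 - 19)*(-3) + F(14)*H = (-16 - 19)*(-3) + (-960 + 14² + 16*14)*(111895/16797) = -35*(-3) + (-960 + 196 + 224)*(111895/16797) = 105 - 540*111895/16797 = 105 - 20141100/5599 = -19553205/5599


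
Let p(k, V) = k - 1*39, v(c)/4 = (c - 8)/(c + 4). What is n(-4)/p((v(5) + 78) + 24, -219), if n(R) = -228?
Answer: -684/185 ≈ -3.6973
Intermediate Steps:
v(c) = 4*(-8 + c)/(4 + c) (v(c) = 4*((c - 8)/(c + 4)) = 4*((-8 + c)/(4 + c)) = 4*(-8 + c)/(4 + c))
p(k, V) = -39 + k (p(k, V) = k - 39 = -39 + k)
n(-4)/p((v(5) + 78) + 24, -219) = -228/(-39 + ((4*(-8 + 5)/(4 + 5) + 78) + 24)) = -228/(-39 + ((4*(-3)/9 + 78) + 24)) = -228/(-39 + ((4*(⅑)*(-3) + 78) + 24)) = -228/(-39 + ((-4/3 + 78) + 24)) = -228/(-39 + (230/3 + 24)) = -228/(-39 + 302/3) = -228/185/3 = -228*3/185 = -684/185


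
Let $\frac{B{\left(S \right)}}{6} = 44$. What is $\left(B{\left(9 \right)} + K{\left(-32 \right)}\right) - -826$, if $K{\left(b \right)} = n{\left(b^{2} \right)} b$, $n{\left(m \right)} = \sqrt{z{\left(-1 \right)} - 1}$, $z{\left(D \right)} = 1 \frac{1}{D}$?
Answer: $1090 - 32 i \sqrt{2} \approx 1090.0 - 45.255 i$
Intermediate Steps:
$z{\left(D \right)} = \frac{1}{D}$
$B{\left(S \right)} = 264$ ($B{\left(S \right)} = 6 \cdot 44 = 264$)
$n{\left(m \right)} = i \sqrt{2}$ ($n{\left(m \right)} = \sqrt{\frac{1}{-1} - 1} = \sqrt{-1 - 1} = \sqrt{-2} = i \sqrt{2}$)
$K{\left(b \right)} = i b \sqrt{2}$ ($K{\left(b \right)} = i \sqrt{2} b = i b \sqrt{2}$)
$\left(B{\left(9 \right)} + K{\left(-32 \right)}\right) - -826 = \left(264 + i \left(-32\right) \sqrt{2}\right) - -826 = \left(264 - 32 i \sqrt{2}\right) + \left(-244 + 1070\right) = \left(264 - 32 i \sqrt{2}\right) + 826 = 1090 - 32 i \sqrt{2}$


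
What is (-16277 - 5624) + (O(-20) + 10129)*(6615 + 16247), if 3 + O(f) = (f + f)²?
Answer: 268057911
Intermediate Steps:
O(f) = -3 + 4*f² (O(f) = -3 + (f + f)² = -3 + (2*f)² = -3 + 4*f²)
(-16277 - 5624) + (O(-20) + 10129)*(6615 + 16247) = (-16277 - 5624) + ((-3 + 4*(-20)²) + 10129)*(6615 + 16247) = -21901 + ((-3 + 4*400) + 10129)*22862 = -21901 + ((-3 + 1600) + 10129)*22862 = -21901 + (1597 + 10129)*22862 = -21901 + 11726*22862 = -21901 + 268079812 = 268057911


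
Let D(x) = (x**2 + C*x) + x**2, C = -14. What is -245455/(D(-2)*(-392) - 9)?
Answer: 245455/14121 ≈ 17.382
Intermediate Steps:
D(x) = -14*x + 2*x**2 (D(x) = (x**2 - 14*x) + x**2 = -14*x + 2*x**2)
-245455/(D(-2)*(-392) - 9) = -245455/((2*(-2)*(-7 - 2))*(-392) - 9) = -245455/((2*(-2)*(-9))*(-392) - 9) = -245455/(36*(-392) - 9) = -245455/(-14112 - 9) = -245455/(-14121) = -245455*(-1/14121) = 245455/14121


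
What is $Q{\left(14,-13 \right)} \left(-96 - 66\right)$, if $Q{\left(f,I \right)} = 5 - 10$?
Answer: $810$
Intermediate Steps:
$Q{\left(f,I \right)} = -5$ ($Q{\left(f,I \right)} = 5 - 10 = -5$)
$Q{\left(14,-13 \right)} \left(-96 - 66\right) = - 5 \left(-96 - 66\right) = \left(-5\right) \left(-162\right) = 810$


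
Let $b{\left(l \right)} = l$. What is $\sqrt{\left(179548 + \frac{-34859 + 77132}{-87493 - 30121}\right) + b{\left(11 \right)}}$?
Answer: $\frac{3 \sqrt{5632299752862}}{16802} \approx 423.74$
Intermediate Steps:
$\sqrt{\left(179548 + \frac{-34859 + 77132}{-87493 - 30121}\right) + b{\left(11 \right)}} = \sqrt{\left(179548 + \frac{-34859 + 77132}{-87493 - 30121}\right) + 11} = \sqrt{\left(179548 + \frac{42273}{-117614}\right) + 11} = \sqrt{\left(179548 + 42273 \left(- \frac{1}{117614}\right)\right) + 11} = \sqrt{\left(179548 - \frac{6039}{16802}\right) + 11} = \sqrt{\frac{3016759457}{16802} + 11} = \sqrt{\frac{3016944279}{16802}} = \frac{3 \sqrt{5632299752862}}{16802}$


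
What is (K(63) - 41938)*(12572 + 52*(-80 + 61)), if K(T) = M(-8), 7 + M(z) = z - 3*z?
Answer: -485705536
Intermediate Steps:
M(z) = -7 - 2*z (M(z) = -7 + (z - 3*z) = -7 - 2*z)
K(T) = 9 (K(T) = -7 - 2*(-8) = -7 + 16 = 9)
(K(63) - 41938)*(12572 + 52*(-80 + 61)) = (9 - 41938)*(12572 + 52*(-80 + 61)) = -41929*(12572 + 52*(-19)) = -41929*(12572 - 988) = -41929*11584 = -485705536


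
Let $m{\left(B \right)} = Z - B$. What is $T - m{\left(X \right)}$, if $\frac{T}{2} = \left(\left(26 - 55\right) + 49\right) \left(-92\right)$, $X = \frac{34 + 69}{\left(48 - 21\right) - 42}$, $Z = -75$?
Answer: $- \frac{54178}{15} \approx -3611.9$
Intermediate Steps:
$X = - \frac{103}{15}$ ($X = \frac{103}{\left(48 - 21\right) - 42} = \frac{103}{27 - 42} = \frac{103}{-15} = 103 \left(- \frac{1}{15}\right) = - \frac{103}{15} \approx -6.8667$)
$T = -3680$ ($T = 2 \left(\left(26 - 55\right) + 49\right) \left(-92\right) = 2 \left(-29 + 49\right) \left(-92\right) = 2 \cdot 20 \left(-92\right) = 2 \left(-1840\right) = -3680$)
$m{\left(B \right)} = -75 - B$
$T - m{\left(X \right)} = -3680 - \left(-75 - - \frac{103}{15}\right) = -3680 - \left(-75 + \frac{103}{15}\right) = -3680 - - \frac{1022}{15} = -3680 + \frac{1022}{15} = - \frac{54178}{15}$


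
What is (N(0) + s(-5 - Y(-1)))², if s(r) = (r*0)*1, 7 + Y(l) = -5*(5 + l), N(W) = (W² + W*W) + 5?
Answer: 25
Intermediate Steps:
N(W) = 5 + 2*W² (N(W) = (W² + W²) + 5 = 2*W² + 5 = 5 + 2*W²)
Y(l) = -32 - 5*l (Y(l) = -7 - 5*(5 + l) = -7 + (-25 - 5*l) = -32 - 5*l)
s(r) = 0 (s(r) = 0*1 = 0)
(N(0) + s(-5 - Y(-1)))² = ((5 + 2*0²) + 0)² = ((5 + 2*0) + 0)² = ((5 + 0) + 0)² = (5 + 0)² = 5² = 25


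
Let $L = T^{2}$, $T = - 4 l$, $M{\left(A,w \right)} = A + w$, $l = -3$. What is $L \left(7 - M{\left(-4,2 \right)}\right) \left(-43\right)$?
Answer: $-55728$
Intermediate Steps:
$T = 12$ ($T = \left(-4\right) \left(-3\right) = 12$)
$L = 144$ ($L = 12^{2} = 144$)
$L \left(7 - M{\left(-4,2 \right)}\right) \left(-43\right) = 144 \left(7 - \left(-4 + 2\right)\right) \left(-43\right) = 144 \left(7 - -2\right) \left(-43\right) = 144 \left(7 + 2\right) \left(-43\right) = 144 \cdot 9 \left(-43\right) = 1296 \left(-43\right) = -55728$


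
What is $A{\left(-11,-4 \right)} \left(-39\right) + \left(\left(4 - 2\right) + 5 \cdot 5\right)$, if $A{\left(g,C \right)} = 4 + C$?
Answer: $27$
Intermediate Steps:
$A{\left(-11,-4 \right)} \left(-39\right) + \left(\left(4 - 2\right) + 5 \cdot 5\right) = \left(4 - 4\right) \left(-39\right) + \left(\left(4 - 2\right) + 5 \cdot 5\right) = 0 \left(-39\right) + \left(\left(4 - 2\right) + 25\right) = 0 + \left(2 + 25\right) = 0 + 27 = 27$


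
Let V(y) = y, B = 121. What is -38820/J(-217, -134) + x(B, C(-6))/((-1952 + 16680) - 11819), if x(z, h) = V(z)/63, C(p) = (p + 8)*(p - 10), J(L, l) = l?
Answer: 3557220577/12278889 ≈ 289.70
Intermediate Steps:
C(p) = (-10 + p)*(8 + p) (C(p) = (8 + p)*(-10 + p) = (-10 + p)*(8 + p))
x(z, h) = z/63
-38820/J(-217, -134) + x(B, C(-6))/((-1952 + 16680) - 11819) = -38820/(-134) + ((1/63)*121)/((-1952 + 16680) - 11819) = -38820*(-1/134) + 121/(63*(14728 - 11819)) = 19410/67 + (121/63)/2909 = 19410/67 + (121/63)*(1/2909) = 19410/67 + 121/183267 = 3557220577/12278889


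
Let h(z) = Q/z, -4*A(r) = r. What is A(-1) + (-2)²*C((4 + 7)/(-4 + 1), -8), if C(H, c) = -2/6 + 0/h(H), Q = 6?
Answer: -13/12 ≈ -1.0833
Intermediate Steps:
A(r) = -r/4
h(z) = 6/z
C(H, c) = -⅓ (C(H, c) = -2/6 + 0/((6/H)) = -2*⅙ + 0*(H/6) = -⅓ + 0 = -⅓)
A(-1) + (-2)²*C((4 + 7)/(-4 + 1), -8) = -¼*(-1) + (-2)²*(-⅓) = ¼ + 4*(-⅓) = ¼ - 4/3 = -13/12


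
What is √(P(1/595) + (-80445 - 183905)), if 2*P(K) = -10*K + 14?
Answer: 57*I*√1152158/119 ≈ 514.14*I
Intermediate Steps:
P(K) = 7 - 5*K (P(K) = (-10*K + 14)/2 = (14 - 10*K)/2 = 7 - 5*K)
√(P(1/595) + (-80445 - 183905)) = √((7 - 5/595) + (-80445 - 183905)) = √((7 - 5*1/595) - 264350) = √((7 - 1/119) - 264350) = √(832/119 - 264350) = √(-31456818/119) = 57*I*√1152158/119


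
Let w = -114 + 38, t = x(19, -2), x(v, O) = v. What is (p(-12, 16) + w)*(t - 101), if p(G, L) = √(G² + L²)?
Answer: 4592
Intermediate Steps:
t = 19
w = -76
(p(-12, 16) + w)*(t - 101) = (√((-12)² + 16²) - 76)*(19 - 101) = (√(144 + 256) - 76)*(-82) = (√400 - 76)*(-82) = (20 - 76)*(-82) = -56*(-82) = 4592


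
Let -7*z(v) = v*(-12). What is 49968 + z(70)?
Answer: 50088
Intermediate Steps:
z(v) = 12*v/7 (z(v) = -v*(-12)/7 = -(-12)*v/7 = 12*v/7)
49968 + z(70) = 49968 + (12/7)*70 = 49968 + 120 = 50088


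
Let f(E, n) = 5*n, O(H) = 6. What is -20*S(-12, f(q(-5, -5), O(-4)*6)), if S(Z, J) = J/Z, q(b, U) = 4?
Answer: 300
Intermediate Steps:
-20*S(-12, f(q(-5, -5), O(-4)*6)) = -20*5*(6*6)/(-12) = -20*5*36*(-1)/12 = -3600*(-1)/12 = -20*(-15) = 300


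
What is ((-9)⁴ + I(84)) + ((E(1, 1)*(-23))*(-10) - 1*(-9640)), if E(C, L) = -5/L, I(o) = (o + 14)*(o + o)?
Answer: 31515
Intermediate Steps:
I(o) = 2*o*(14 + o) (I(o) = (14 + o)*(2*o) = 2*o*(14 + o))
((-9)⁴ + I(84)) + ((E(1, 1)*(-23))*(-10) - 1*(-9640)) = ((-9)⁴ + 2*84*(14 + 84)) + ((-5/1*(-23))*(-10) - 1*(-9640)) = (6561 + 2*84*98) + ((-5*1*(-23))*(-10) + 9640) = (6561 + 16464) + (-5*(-23)*(-10) + 9640) = 23025 + (115*(-10) + 9640) = 23025 + (-1150 + 9640) = 23025 + 8490 = 31515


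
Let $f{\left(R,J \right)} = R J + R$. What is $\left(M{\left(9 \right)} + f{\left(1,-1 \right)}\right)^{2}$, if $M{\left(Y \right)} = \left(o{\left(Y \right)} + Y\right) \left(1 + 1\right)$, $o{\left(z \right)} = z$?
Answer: $1296$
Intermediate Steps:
$f{\left(R,J \right)} = R + J R$ ($f{\left(R,J \right)} = J R + R = R + J R$)
$M{\left(Y \right)} = 4 Y$ ($M{\left(Y \right)} = \left(Y + Y\right) \left(1 + 1\right) = 2 Y 2 = 4 Y$)
$\left(M{\left(9 \right)} + f{\left(1,-1 \right)}\right)^{2} = \left(4 \cdot 9 + 1 \left(1 - 1\right)\right)^{2} = \left(36 + 1 \cdot 0\right)^{2} = \left(36 + 0\right)^{2} = 36^{2} = 1296$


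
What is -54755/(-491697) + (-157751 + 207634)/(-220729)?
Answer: -12441305056/108531787113 ≈ -0.11463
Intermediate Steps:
-54755/(-491697) + (-157751 + 207634)/(-220729) = -54755*(-1/491697) + 49883*(-1/220729) = 54755/491697 - 49883/220729 = -12441305056/108531787113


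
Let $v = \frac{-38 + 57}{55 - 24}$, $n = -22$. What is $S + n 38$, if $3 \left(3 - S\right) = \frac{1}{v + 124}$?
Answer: $- \frac{9653668}{11589} \approx -833.0$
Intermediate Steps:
$v = \frac{19}{31} \approx 0.6129$
$S = \frac{34736}{11589}$ ($S = 3 - \frac{1}{3 \left(\frac{19}{31} + 124\right)} = 3 - \frac{1}{3 \cdot \frac{3863}{31}} = 3 - \frac{31}{11589} = \frac{34736}{11589} \approx 2.9973$)
$S + n 38 = \frac{34736}{11589} - 836 = - \frac{9653668}{11589}$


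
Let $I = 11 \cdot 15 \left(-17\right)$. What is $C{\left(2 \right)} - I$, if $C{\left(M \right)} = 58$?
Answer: $2863$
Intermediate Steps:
$I = -2805$ ($I = 165 \left(-17\right) = -2805$)
$C{\left(2 \right)} - I = 58 - -2805 = 58 + 2805 = 2863$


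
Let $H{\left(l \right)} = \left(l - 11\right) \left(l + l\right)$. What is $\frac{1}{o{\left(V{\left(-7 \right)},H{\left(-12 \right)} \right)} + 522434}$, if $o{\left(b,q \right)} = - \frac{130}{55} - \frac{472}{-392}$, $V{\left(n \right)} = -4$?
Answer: $\frac{539}{281591301} \approx 1.9141 \cdot 10^{-6}$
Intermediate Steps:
$H{\left(l \right)} = 2 l \left(-11 + l\right)$ ($H{\left(l \right)} = \left(-11 + l\right) 2 l = 2 l \left(-11 + l\right)$)
$o{\left(b,q \right)} = - \frac{625}{539}$ ($o{\left(b,q \right)} = \left(-130\right) \frac{1}{55} - - \frac{59}{49} = - \frac{26}{11} + \frac{59}{49} = - \frac{625}{539}$)
$\frac{1}{o{\left(V{\left(-7 \right)},H{\left(-12 \right)} \right)} + 522434} = \frac{1}{- \frac{625}{539} + 522434} = \frac{1}{\frac{281591301}{539}} = \frac{539}{281591301}$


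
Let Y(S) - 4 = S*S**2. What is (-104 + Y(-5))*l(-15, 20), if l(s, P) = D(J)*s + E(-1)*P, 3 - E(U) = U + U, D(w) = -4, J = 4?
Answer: -36000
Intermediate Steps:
E(U) = 3 - 2*U (E(U) = 3 - (U + U) = 3 - 2*U)
Y(S) = 4 + S**3 (Y(S) = 4 + S*S**2 = 4 + S**3)
l(s, P) = -4*s + 5*P (l(s, P) = -4*s + (3 - 2*(-1))*P = -4*s + (3 + 2)*P = -4*s + 5*P)
(-104 + Y(-5))*l(-15, 20) = (-104 + (4 + (-5)**3))*(-4*(-15) + 5*20) = (-104 + (4 - 125))*(60 + 100) = (-104 - 121)*160 = -225*160 = -36000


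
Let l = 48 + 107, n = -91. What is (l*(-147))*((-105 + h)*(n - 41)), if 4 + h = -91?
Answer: -601524000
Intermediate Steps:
h = -95 (h = -4 - 91 = -95)
l = 155
(l*(-147))*((-105 + h)*(n - 41)) = (155*(-147))*((-105 - 95)*(-91 - 41)) = -(-4557000)*(-132) = -22785*26400 = -601524000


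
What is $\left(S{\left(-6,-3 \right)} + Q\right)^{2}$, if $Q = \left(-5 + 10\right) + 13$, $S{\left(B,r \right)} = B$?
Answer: $144$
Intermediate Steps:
$Q = 18$ ($Q = 5 + 13 = 18$)
$\left(S{\left(-6,-3 \right)} + Q\right)^{2} = \left(-6 + 18\right)^{2} = 12^{2} = 144$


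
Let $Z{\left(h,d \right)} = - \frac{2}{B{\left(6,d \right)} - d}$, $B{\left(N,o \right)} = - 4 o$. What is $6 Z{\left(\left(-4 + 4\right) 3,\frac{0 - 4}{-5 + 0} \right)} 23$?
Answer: $69$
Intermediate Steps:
$Z{\left(h,d \right)} = \frac{2}{5 d}$ ($Z{\left(h,d \right)} = - \frac{2}{- 4 d - d} = - \frac{2}{\left(-5\right) d} = - 2 \left(- \frac{1}{5 d}\right) = \frac{2}{5 d}$)
$6 Z{\left(\left(-4 + 4\right) 3,\frac{0 - 4}{-5 + 0} \right)} 23 = 6 \frac{2}{5 \frac{0 - 4}{-5 + 0}} \cdot 23 = 6 \frac{2}{5 \left(- \frac{4}{-5}\right)} 23 = 6 \frac{2}{5 \left(\left(-4\right) \left(- \frac{1}{5}\right)\right)} 23 = 6 \frac{2}{5 \cdot \frac{4}{5}} \cdot 23 = 6 \cdot \frac{2}{5} \cdot \frac{5}{4} \cdot 23 = 6 \cdot \frac{1}{2} \cdot 23 = 3 \cdot 23 = 69$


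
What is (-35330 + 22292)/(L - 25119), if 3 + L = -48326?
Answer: 6519/36724 ≈ 0.17751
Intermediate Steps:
L = -48329 (L = -3 - 48326 = -48329)
(-35330 + 22292)/(L - 25119) = (-35330 + 22292)/(-48329 - 25119) = -13038/(-73448) = -13038*(-1/73448) = 6519/36724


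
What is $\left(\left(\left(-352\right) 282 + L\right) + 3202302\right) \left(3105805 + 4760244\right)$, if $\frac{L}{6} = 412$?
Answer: $24428093829990$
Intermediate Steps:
$L = 2472$ ($L = 6 \cdot 412 = 2472$)
$\left(\left(\left(-352\right) 282 + L\right) + 3202302\right) \left(3105805 + 4760244\right) = \left(\left(\left(-352\right) 282 + 2472\right) + 3202302\right) \left(3105805 + 4760244\right) = \left(\left(-99264 + 2472\right) + 3202302\right) 7866049 = \left(-96792 + 3202302\right) 7866049 = 3105510 \cdot 7866049 = 24428093829990$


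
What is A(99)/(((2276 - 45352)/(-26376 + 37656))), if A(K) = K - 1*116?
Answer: 47940/10769 ≈ 4.4517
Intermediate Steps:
A(K) = -116 + K (A(K) = K - 116 = -116 + K)
A(99)/(((2276 - 45352)/(-26376 + 37656))) = (-116 + 99)/(((2276 - 45352)/(-26376 + 37656))) = -17/((-43076/11280)) = -17/((-43076*1/11280)) = -17/(-10769/2820) = -17*(-2820/10769) = 47940/10769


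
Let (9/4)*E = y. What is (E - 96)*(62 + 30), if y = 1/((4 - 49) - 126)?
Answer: -13592816/1539 ≈ -8832.2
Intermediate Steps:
y = -1/171 (y = 1/(-45 - 126) = 1/(-171) = -1/171 ≈ -0.0058480)
E = -4/1539 (E = (4/9)*(-1/171) = -4/1539 ≈ -0.0025991)
(E - 96)*(62 + 30) = (-4/1539 - 96)*(62 + 30) = -147748/1539*92 = -13592816/1539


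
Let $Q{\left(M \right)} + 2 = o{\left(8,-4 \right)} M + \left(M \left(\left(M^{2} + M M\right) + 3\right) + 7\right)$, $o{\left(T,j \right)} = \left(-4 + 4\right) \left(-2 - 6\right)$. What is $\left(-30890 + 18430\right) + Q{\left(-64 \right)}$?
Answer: $-536935$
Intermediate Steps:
$o{\left(T,j \right)} = 0$ ($o{\left(T,j \right)} = 0 \left(-8\right) = 0$)
$Q{\left(M \right)} = 5 + M \left(3 + 2 M^{2}\right)$ ($Q{\left(M \right)} = -2 + \left(0 M + \left(M \left(\left(M^{2} + M M\right) + 3\right) + 7\right)\right) = -2 + \left(0 + \left(M \left(\left(M^{2} + M^{2}\right) + 3\right) + 7\right)\right) = -2 + \left(0 + \left(M \left(2 M^{2} + 3\right) + 7\right)\right) = -2 + \left(0 + \left(M \left(3 + 2 M^{2}\right) + 7\right)\right) = -2 + \left(0 + \left(7 + M \left(3 + 2 M^{2}\right)\right)\right) = -2 + \left(7 + M \left(3 + 2 M^{2}\right)\right) = 5 + M \left(3 + 2 M^{2}\right)$)
$\left(-30890 + 18430\right) + Q{\left(-64 \right)} = \left(-30890 + 18430\right) + \left(5 + 2 \left(-64\right)^{3} + 3 \left(-64\right)\right) = -12460 + \left(5 + 2 \left(-262144\right) - 192\right) = -12460 - 524475 = -536935$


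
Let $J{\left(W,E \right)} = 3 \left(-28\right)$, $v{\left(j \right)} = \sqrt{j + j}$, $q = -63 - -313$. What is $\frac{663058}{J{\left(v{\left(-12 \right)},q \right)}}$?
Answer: $- \frac{331529}{42} \approx -7893.5$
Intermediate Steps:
$q = 250$ ($q = -63 + 313 = 250$)
$v{\left(j \right)} = \sqrt{2} \sqrt{j}$ ($v{\left(j \right)} = \sqrt{2 j} = \sqrt{2} \sqrt{j}$)
$J{\left(W,E \right)} = -84$
$\frac{663058}{J{\left(v{\left(-12 \right)},q \right)}} = \frac{663058}{-84} = 663058 \left(- \frac{1}{84}\right) = - \frac{331529}{42}$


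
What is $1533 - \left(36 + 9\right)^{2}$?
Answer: $-492$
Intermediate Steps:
$1533 - \left(36 + 9\right)^{2} = 1533 - 45^{2} = 1533 - 2025 = -492$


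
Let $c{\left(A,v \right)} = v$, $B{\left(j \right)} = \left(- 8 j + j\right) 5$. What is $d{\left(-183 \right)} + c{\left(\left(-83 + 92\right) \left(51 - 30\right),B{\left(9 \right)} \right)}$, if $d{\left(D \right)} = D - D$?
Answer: $-315$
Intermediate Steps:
$d{\left(D \right)} = 0$
$B{\left(j \right)} = - 35 j$ ($B{\left(j \right)} = - 7 j 5 = - 35 j$)
$d{\left(-183 \right)} + c{\left(\left(-83 + 92\right) \left(51 - 30\right),B{\left(9 \right)} \right)} = 0 - 315 = -315$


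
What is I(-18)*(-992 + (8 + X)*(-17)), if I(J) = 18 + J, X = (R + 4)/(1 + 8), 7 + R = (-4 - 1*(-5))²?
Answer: 0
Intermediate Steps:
R = -6 (R = -7 + (-4 - 1*(-5))² = -7 + (-4 + 5)² = -7 + 1² = -7 + 1 = -6)
X = -2/9 (X = (-6 + 4)/(1 + 8) = -2/9 ≈ -0.22222)
I(-18)*(-992 + (8 + X)*(-17)) = (18 - 18)*(-992 + (8 - 2/9)*(-17)) = 0*(-992 + (70/9)*(-17)) = 0*(-992 - 1190/9) = 0*(-10118/9) = 0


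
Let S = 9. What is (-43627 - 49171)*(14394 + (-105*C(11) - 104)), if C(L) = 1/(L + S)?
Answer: -2651192461/2 ≈ -1.3256e+9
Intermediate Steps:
C(L) = 1/(9 + L) (C(L) = 1/(L + 9) = 1/(9 + L))
(-43627 - 49171)*(14394 + (-105*C(11) - 104)) = (-43627 - 49171)*(14394 + (-105/(9 + 11) - 104)) = -92798*(14394 + (-105/20 - 104)) = -92798*(14394 + (-105*1/20 - 104)) = -92798*(14394 + (-21/4 - 104)) = -92798*(14394 - 437/4) = -92798*57139/4 = -2651192461/2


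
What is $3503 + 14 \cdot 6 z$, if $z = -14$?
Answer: $2327$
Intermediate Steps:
$3503 + 14 \cdot 6 z = 3503 + 14 \cdot 6 \left(-14\right) = 3503 + 84 \left(-14\right) = 3503 - 1176 = 2327$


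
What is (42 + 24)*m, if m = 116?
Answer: 7656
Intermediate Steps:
(42 + 24)*m = (42 + 24)*116 = 66*116 = 7656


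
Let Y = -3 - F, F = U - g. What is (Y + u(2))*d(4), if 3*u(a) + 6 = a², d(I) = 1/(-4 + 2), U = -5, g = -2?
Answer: ⅓ ≈ 0.33333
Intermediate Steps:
d(I) = -½ (d(I) = 1/(-2) = -½)
u(a) = -2 + a²/3
F = -3 (F = -5 - 1*(-2) = -5 + 2 = -3)
Y = 0 (Y = -3 - 1*(-3) = -3 + 3 = 0)
(Y + u(2))*d(4) = (0 + (-2 + (⅓)*2²))*(-½) = (0 + (-2 + (⅓)*4))*(-½) = (0 + (-2 + 4/3))*(-½) = (0 - ⅔)*(-½) = -⅔*(-½) = ⅓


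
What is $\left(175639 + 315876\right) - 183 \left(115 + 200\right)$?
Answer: $433870$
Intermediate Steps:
$\left(175639 + 315876\right) - 183 \left(115 + 200\right) = 491515 - 57645 = 433870$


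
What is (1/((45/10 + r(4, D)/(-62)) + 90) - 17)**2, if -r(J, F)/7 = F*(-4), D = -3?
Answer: 10194738961/35319249 ≈ 288.65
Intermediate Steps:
r(J, F) = 28*F (r(J, F) = -7*F*(-4) = -(-28)*F = 28*F)
(1/((45/10 + r(4, D)/(-62)) + 90) - 17)**2 = (1/((45/10 + (28*(-3))/(-62)) + 90) - 17)**2 = (1/((45*(1/10) - 84*(-1/62)) + 90) - 17)**2 = (1/((9/2 + 42/31) + 90) - 17)**2 = (1/(363/62 + 90) - 17)**2 = (1/(5943/62) - 17)**2 = (62/5943 - 17)**2 = (-100969/5943)**2 = 10194738961/35319249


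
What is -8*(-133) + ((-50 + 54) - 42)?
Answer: 1026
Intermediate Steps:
-8*(-133) + ((-50 + 54) - 42) = 1064 + (4 - 42) = 1064 - 38 = 1026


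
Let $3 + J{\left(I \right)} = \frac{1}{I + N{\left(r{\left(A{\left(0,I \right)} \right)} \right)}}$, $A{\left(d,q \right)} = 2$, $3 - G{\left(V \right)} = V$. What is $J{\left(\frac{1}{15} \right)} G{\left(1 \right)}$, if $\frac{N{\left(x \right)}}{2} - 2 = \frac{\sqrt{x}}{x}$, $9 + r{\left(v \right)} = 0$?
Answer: $- \frac{21096}{3821} + \frac{300 i}{3821} \approx -5.5211 + 0.078514 i$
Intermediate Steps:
$G{\left(V \right)} = 3 - V$
$r{\left(v \right)} = -9$ ($r{\left(v \right)} = -9 + 0 = -9$)
$N{\left(x \right)} = 4 + \frac{2}{\sqrt{x}}$ ($N{\left(x \right)} = 4 + 2 \frac{\sqrt{x}}{x} = 4 + \frac{2}{\sqrt{x}}$)
$J{\left(I \right)} = -3 + \frac{1}{4 + I - \frac{2 i}{3}}$ ($J{\left(I \right)} = -3 + \frac{1}{I + \left(4 + \frac{2}{3 i}\right)} = -3 + \frac{1}{I + \left(4 + 2 \left(- \frac{i}{3}\right)\right)} = -3 + \frac{1}{I + \left(4 - \frac{2 i}{3}\right)} = -3 + \frac{1}{4 + I - \frac{2 i}{3}}$)
$J{\left(\frac{1}{15} \right)} G{\left(1 \right)} = \frac{3 \left(-11 - \frac{3}{15} + 2 i\right)}{12 - 2 i + \frac{3}{15}} \left(3 - 1\right) = \frac{3 \left(-11 - \frac{1}{5} + 2 i\right)}{12 - 2 i + 3 \cdot \frac{1}{15}} \left(3 - 1\right) = \frac{3 \left(-11 - \frac{1}{5} + 2 i\right)}{12 - 2 i + \frac{1}{5}} \cdot 2 = \frac{3 \left(- \frac{56}{5} + 2 i\right)}{\frac{61}{5} - 2 i} 2 = 3 \frac{25 \left(\frac{61}{5} + 2 i\right)}{3821} \left(- \frac{56}{5} + 2 i\right) 2 = \frac{75 \left(- \frac{56}{5} + 2 i\right) \left(\frac{61}{5} + 2 i\right)}{3821} \cdot 2 = \frac{150 \left(- \frac{56}{5} + 2 i\right) \left(\frac{61}{5} + 2 i\right)}{3821}$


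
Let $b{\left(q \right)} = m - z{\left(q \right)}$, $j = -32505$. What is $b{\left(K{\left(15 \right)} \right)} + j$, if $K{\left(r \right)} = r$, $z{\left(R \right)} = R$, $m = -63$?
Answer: $-32583$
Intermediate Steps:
$b{\left(q \right)} = -63 - q$
$b{\left(K{\left(15 \right)} \right)} + j = \left(-63 - 15\right) - 32505 = -78 - 32505 = -32583$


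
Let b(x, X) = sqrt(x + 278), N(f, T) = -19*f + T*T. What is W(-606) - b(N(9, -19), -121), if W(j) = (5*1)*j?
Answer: -3030 - 6*sqrt(13) ≈ -3051.6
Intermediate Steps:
N(f, T) = T**2 - 19*f (N(f, T) = -19*f + T**2 = T**2 - 19*f)
W(j) = 5*j
b(x, X) = sqrt(278 + x)
W(-606) - b(N(9, -19), -121) = 5*(-606) - sqrt(278 + ((-19)**2 - 19*9)) = -3030 - sqrt(278 + (361 - 171)) = -3030 - sqrt(278 + 190) = -3030 - sqrt(468) = -3030 - 6*sqrt(13)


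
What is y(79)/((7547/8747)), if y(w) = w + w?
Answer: 1382026/7547 ≈ 183.12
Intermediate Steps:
y(w) = 2*w
y(79)/((7547/8747)) = (2*79)/((7547/8747)) = 158/((7547*(1/8747))) = 158/(7547/8747) = 158*(8747/7547) = 1382026/7547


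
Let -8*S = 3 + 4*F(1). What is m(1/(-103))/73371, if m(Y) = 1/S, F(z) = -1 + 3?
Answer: -8/807081 ≈ -9.9123e-6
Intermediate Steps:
F(z) = 2
S = -11/8 (S = -(3 + 4*2)/8 = -(3 + 8)/8 = -⅛*11 = -11/8 ≈ -1.3750)
m(Y) = -8/11 (m(Y) = 1/(-11/8) = -8/11)
m(1/(-103))/73371 = -8/11/73371 = -8/11*1/73371 = -8/807081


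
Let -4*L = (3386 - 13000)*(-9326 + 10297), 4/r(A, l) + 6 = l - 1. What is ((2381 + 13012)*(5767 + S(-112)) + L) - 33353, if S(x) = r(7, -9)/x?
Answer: 5828602295/64 ≈ 9.1072e+7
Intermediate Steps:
r(A, l) = 4/(-7 + l) (r(A, l) = 4/(-6 + (l - 1)) = 4/(-6 + (-1 + l)) = 4/(-7 + l))
S(x) = -1/(4*x) (S(x) = (4/(-7 - 9))/x = (4/(-16))/x = (4*(-1/16))/x = -1/(4*x))
L = 4667597/2 (L = -(3386 - 13000)*(-9326 + 10297)/4 = -(-4807)*971/2 = -1/4*(-9335194) = 4667597/2 ≈ 2.3338e+6)
((2381 + 13012)*(5767 + S(-112)) + L) - 33353 = ((2381 + 13012)*(5767 - 1/4/(-112)) + 4667597/2) - 33353 = (15393*(5767 - 1/4*(-1/112)) + 4667597/2) - 33353 = (15393*(5767 + 1/448) + 4667597/2) - 33353 = (15393*(2583617/448) + 4667597/2) - 33353 = (5681373783/64 + 4667597/2) - 33353 = 5830736887/64 - 33353 = 5828602295/64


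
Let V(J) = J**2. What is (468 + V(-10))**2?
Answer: 322624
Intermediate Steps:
(468 + V(-10))**2 = (468 + (-10)**2)**2 = (468 + 100)**2 = 568**2 = 322624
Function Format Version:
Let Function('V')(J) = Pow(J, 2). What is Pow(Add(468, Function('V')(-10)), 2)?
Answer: 322624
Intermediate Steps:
Pow(Add(468, Function('V')(-10)), 2) = Pow(Add(468, Pow(-10, 2)), 2) = Pow(Add(468, 100), 2) = Pow(568, 2) = 322624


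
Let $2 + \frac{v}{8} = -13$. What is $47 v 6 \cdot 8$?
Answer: $-270720$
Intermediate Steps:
$v = -120$ ($v = -16 + 8 \left(-13\right) = -16 - 104 = -120$)
$47 v 6 \cdot 8 = 47 \left(-120\right) 6 \cdot 8 = \left(-5640\right) 48 = -270720$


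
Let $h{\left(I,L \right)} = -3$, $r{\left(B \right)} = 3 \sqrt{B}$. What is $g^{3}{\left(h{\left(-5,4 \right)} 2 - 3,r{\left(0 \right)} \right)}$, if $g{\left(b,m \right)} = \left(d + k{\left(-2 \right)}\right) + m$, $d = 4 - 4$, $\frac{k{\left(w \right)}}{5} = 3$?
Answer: $3375$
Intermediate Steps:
$k{\left(w \right)} = 15$ ($k{\left(w \right)} = 5 \cdot 3 = 15$)
$d = 0$ ($d = 4 - 4 = 0$)
$g{\left(b,m \right)} = 15 + m$ ($g{\left(b,m \right)} = \left(0 + 15\right) + m = 15 + m$)
$g^{3}{\left(h{\left(-5,4 \right)} 2 - 3,r{\left(0 \right)} \right)} = \left(15 + 3 \sqrt{0}\right)^{3} = \left(15 + 3 \cdot 0\right)^{3} = \left(15 + 0\right)^{3} = 15^{3} = 3375$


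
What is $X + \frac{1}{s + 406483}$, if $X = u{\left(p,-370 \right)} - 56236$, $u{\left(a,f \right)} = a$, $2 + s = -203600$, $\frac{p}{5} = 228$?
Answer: $- \frac{11177931575}{202881} \approx -55096.0$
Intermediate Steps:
$p = 1140$ ($p = 5 \cdot 228 = 1140$)
$s = -203602$ ($s = -2 - 203600 = -203602$)
$X = -55096$ ($X = 1140 - 56236 = -55096$)
$X + \frac{1}{s + 406483} = -55096 + \frac{1}{-203602 + 406483} = -55096 + \frac{1}{202881} = - \frac{11177931575}{202881}$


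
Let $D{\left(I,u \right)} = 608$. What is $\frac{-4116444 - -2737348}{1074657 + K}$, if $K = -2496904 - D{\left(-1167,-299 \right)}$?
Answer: $\frac{1379096}{1422855} \approx 0.96925$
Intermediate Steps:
$K = -2497512$ ($K = -2496904 - 608 = -2497512$)
$\frac{-4116444 - -2737348}{1074657 + K} = \frac{-4116444 - -2737348}{1074657 - 2497512} = \frac{-4116444 + 2737348}{-1422855} = \left(-1379096\right) \left(- \frac{1}{1422855}\right) = \frac{1379096}{1422855}$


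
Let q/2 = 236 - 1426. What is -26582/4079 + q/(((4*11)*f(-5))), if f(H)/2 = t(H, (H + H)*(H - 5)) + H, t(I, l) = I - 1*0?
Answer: -684207/179476 ≈ -3.8122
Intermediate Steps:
q = -2380 (q = 2*(236 - 1426) = 2*(-1190) = -2380)
t(I, l) = I (t(I, l) = I + 0 = I)
f(H) = 4*H (f(H) = 2*(H + H) = 2*(2*H) = 4*H)
-26582/4079 + q/(((4*11)*f(-5))) = -26582/4079 - 2380/((4*11)*(4*(-5))) = -26582*1/4079 - 2380/(44*(-20)) = -26582/4079 - 2380/(-880) = -26582/4079 - 2380*(-1/880) = -26582/4079 + 119/44 = -684207/179476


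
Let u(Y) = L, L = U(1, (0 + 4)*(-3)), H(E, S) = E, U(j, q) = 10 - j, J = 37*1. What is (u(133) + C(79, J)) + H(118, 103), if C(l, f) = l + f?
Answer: 243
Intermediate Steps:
J = 37
L = 9 (L = 10 - 1*1 = 10 - 1 = 9)
C(l, f) = f + l
u(Y) = 9
(u(133) + C(79, J)) + H(118, 103) = (9 + (37 + 79)) + 118 = (9 + 116) + 118 = 125 + 118 = 243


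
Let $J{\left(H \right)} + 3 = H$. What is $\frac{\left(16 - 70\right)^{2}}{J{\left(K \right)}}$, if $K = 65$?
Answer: $\frac{1458}{31} \approx 47.032$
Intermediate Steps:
$J{\left(H \right)} = -3 + H$
$\frac{\left(16 - 70\right)^{2}}{J{\left(K \right)}} = \frac{\left(16 - 70\right)^{2}}{-3 + 65} = \frac{\left(-54\right)^{2}}{62} = 2916 \cdot \frac{1}{62} = \frac{1458}{31}$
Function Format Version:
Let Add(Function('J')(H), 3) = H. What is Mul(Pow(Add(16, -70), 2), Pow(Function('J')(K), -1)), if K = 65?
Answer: Rational(1458, 31) ≈ 47.032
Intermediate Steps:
Function('J')(H) = Add(-3, H)
Mul(Pow(Add(16, -70), 2), Pow(Function('J')(K), -1)) = Mul(Pow(Add(16, -70), 2), Pow(Add(-3, 65), -1)) = Mul(Pow(-54, 2), Pow(62, -1)) = Mul(2916, Rational(1, 62)) = Rational(1458, 31)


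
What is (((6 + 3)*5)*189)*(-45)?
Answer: -382725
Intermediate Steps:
(((6 + 3)*5)*189)*(-45) = ((9*5)*189)*(-45) = (45*189)*(-45) = 8505*(-45) = -382725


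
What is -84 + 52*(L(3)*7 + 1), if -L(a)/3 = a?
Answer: -3308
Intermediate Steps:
L(a) = -3*a
-84 + 52*(L(3)*7 + 1) = -84 + 52*(-3*3*7 + 1) = -84 + 52*(-9*7 + 1) = -84 + 52*(-63 + 1) = -84 + 52*(-62) = -84 - 3224 = -3308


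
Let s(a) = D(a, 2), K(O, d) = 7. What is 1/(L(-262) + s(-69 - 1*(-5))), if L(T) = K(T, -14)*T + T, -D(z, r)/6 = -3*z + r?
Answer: -1/3260 ≈ -0.00030675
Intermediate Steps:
D(z, r) = -6*r + 18*z (D(z, r) = -6*(-3*z + r) = -6*(r - 3*z) = -6*r + 18*z)
s(a) = -12 + 18*a (s(a) = -6*2 + 18*a = -12 + 18*a)
L(T) = 8*T (L(T) = 7*T + T = 8*T)
1/(L(-262) + s(-69 - 1*(-5))) = 1/(8*(-262) + (-12 + 18*(-69 - 1*(-5)))) = 1/(-2096 + (-12 + 18*(-69 + 5))) = 1/(-2096 + (-12 + 18*(-64))) = 1/(-2096 + (-12 - 1152)) = 1/(-2096 - 1164) = 1/(-3260) = -1/3260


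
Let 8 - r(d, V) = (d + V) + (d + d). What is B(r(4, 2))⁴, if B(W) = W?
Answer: 1296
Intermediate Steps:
r(d, V) = 8 - V - 3*d (r(d, V) = 8 - ((d + V) + (d + d)) = 8 - ((V + d) + 2*d) = 8 - (V + 3*d) = 8 + (-V - 3*d) = 8 - V - 3*d)
B(r(4, 2))⁴ = (8 - 1*2 - 3*4)⁴ = (8 - 2 - 12)⁴ = (-6)⁴ = 1296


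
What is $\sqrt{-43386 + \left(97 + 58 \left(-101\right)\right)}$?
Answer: $7 i \sqrt{1003} \approx 221.69 i$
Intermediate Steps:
$\sqrt{-43386 + \left(97 + 58 \left(-101\right)\right)} = \sqrt{-43386 + \left(97 - 5858\right)} = \sqrt{-43386 - 5761} = \sqrt{-49147} = 7 i \sqrt{1003}$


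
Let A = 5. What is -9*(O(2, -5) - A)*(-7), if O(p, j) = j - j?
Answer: -315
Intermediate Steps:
O(p, j) = 0
-9*(O(2, -5) - A)*(-7) = -9*(0 - 1*5)*(-7) = -9*(0 - 5)*(-7) = -9*(-5)*(-7) = 45*(-7) = -315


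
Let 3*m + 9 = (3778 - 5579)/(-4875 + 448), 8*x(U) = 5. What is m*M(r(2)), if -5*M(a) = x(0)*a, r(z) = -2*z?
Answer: -19021/13281 ≈ -1.4322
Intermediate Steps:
x(U) = 5/8 (x(U) = (⅛)*5 = 5/8)
M(a) = -a/8
m = -38042/13281 (m = -3 + ((3778 - 5579)/(-4875 + 448))/3 = -3 + (-1801/(-4427))/3 = -3 + (-1801*(-1/4427))/3 = -3 + (⅓)*(1801/4427) = -3 + 1801/13281 = -38042/13281 ≈ -2.8644)
m*M(r(2)) = -(-19021)*(-2*2)/53124 = -(-19021)*(-4)/53124 = -38042/13281*½ = -19021/13281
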